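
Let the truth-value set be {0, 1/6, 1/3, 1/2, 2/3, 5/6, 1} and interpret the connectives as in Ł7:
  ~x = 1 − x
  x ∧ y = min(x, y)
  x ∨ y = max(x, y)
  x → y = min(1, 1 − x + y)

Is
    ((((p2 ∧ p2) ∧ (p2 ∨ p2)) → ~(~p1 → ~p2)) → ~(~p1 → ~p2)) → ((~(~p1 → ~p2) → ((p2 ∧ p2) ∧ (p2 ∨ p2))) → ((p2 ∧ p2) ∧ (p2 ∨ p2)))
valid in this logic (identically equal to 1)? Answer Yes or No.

Yes

At p1 = 1/2, p2 = 1/6, for instance:
p2 ∧ p2 = 1/6 ∧ 1/6 = 1/6
p2 ∨ p2 = 1/6 ∨ 1/6 = 1/6
(p2 ∧ p2) ∧ (p2 ∨ p2) = 1/6 ∧ 1/6 = 1/6
~p1 = ~1/2 = 1/2
~p2 = ~1/6 = 5/6
~p1 → ~p2 = 1/2 → 5/6 = 1
~(~p1 → ~p2) = ~1 = 0
((p2 ∧ p2) ∧ (p2 ∨ p2)) → ~(~p1 → ~p2) = 1/6 → 0 = 5/6
(((p2 ∧ p2) ∧ (p2 ∨ p2)) → ~(~p1 → ~p2)) → ~(~p1 → ~p2) = 5/6 → 0 = 1/6
~(~p1 → ~p2) → ((p2 ∧ p2) ∧ (p2 ∨ p2)) = 0 → 1/6 = 1
(~(~p1 → ~p2) → ((p2 ∧ p2) ∧ (p2 ∨ p2))) → ((p2 ∧ p2) ∧ (p2 ∨ p2)) = 1 → 1/6 = 1/6
((((p2 ∧ p2) ∧ (p2 ∨ p2)) → ~(~p1 → ~p2)) → ~(~p1 → ~p2)) → ((~(~p1 → ~p2) → ((p2 ∧ p2) ∧ (p2 ∨ p2))) → ((p2 ∧ p2) ∧ (p2 ∨ p2))) = 1/6 → 1/6 = 1
and checking the remaining 48 assignments likewise gives ≥ 1 in every case.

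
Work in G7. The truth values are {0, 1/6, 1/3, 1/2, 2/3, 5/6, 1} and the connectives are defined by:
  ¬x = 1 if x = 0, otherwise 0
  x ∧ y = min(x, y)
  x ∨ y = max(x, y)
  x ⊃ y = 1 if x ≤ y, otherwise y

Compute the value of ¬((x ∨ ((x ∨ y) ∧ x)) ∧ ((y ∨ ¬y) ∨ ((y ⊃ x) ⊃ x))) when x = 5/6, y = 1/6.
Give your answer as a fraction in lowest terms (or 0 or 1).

x ∨ y = 5/6 ∨ 1/6 = 5/6
(x ∨ y) ∧ x = 5/6 ∧ 5/6 = 5/6
x ∨ ((x ∨ y) ∧ x) = 5/6 ∨ 5/6 = 5/6
¬y = ¬1/6 = 0
y ∨ ¬y = 1/6 ∨ 0 = 1/6
y ⊃ x = 1/6 ⊃ 5/6 = 1
(y ⊃ x) ⊃ x = 1 ⊃ 5/6 = 5/6
(y ∨ ¬y) ∨ ((y ⊃ x) ⊃ x) = 1/6 ∨ 5/6 = 5/6
(x ∨ ((x ∨ y) ∧ x)) ∧ ((y ∨ ¬y) ∨ ((y ⊃ x) ⊃ x)) = 5/6 ∧ 5/6 = 5/6
¬((x ∨ ((x ∨ y) ∧ x)) ∧ ((y ∨ ¬y) ∨ ((y ⊃ x) ⊃ x))) = ¬5/6 = 0

0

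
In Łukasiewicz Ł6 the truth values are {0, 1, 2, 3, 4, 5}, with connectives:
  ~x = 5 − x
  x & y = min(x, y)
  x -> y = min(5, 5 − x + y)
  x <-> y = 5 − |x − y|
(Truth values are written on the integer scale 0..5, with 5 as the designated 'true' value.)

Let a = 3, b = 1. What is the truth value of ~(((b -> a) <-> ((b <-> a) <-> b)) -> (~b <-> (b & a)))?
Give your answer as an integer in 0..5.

1

b -> a = 1 -> 3 = 5
b <-> a = 1 <-> 3 = 3
(b <-> a) <-> b = 3 <-> 1 = 3
(b -> a) <-> ((b <-> a) <-> b) = 5 <-> 3 = 3
~b = ~1 = 4
b & a = 1 & 3 = 1
~b <-> (b & a) = 4 <-> 1 = 2
((b -> a) <-> ((b <-> a) <-> b)) -> (~b <-> (b & a)) = 3 -> 2 = 4
~(((b -> a) <-> ((b <-> a) <-> b)) -> (~b <-> (b & a))) = ~4 = 1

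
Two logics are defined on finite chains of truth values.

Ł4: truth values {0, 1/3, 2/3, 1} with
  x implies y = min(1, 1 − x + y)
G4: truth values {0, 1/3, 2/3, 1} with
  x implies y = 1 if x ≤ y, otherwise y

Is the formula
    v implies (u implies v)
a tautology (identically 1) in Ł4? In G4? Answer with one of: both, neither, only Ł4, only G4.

In Ł4: every assignment gives 1 — tautology.
In G4: every assignment gives 1 — tautology.

both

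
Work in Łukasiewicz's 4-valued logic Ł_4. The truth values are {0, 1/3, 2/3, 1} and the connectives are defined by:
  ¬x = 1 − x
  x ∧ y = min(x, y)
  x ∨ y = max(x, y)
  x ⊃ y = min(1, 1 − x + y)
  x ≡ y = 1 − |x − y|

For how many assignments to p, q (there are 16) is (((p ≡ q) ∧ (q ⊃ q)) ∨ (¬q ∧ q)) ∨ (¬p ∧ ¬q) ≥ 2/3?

p = 0, q = 0 ↦ 1  ≥
p = 0, q = 1/3 ↦ 2/3  ≥
p = 0, q = 2/3 ↦ 1/3  <
p = 0, q = 1 ↦ 0  <
p = 1/3, q = 0 ↦ 2/3  ≥
p = 1/3, q = 1/3 ↦ 1  ≥
p = 1/3, q = 2/3 ↦ 2/3  ≥
p = 1/3, q = 1 ↦ 1/3  <
p = 2/3, q = 0 ↦ 1/3  <
p = 2/3, q = 1/3 ↦ 2/3  ≥
p = 2/3, q = 2/3 ↦ 1  ≥
p = 2/3, q = 1 ↦ 2/3  ≥
p = 1, q = 0 ↦ 0  <
p = 1, q = 1/3 ↦ 1/3  <
p = 1, q = 2/3 ↦ 2/3  ≥
p = 1, q = 1 ↦ 1  ≥
So 10 of the 16 assignments meet the threshold.

10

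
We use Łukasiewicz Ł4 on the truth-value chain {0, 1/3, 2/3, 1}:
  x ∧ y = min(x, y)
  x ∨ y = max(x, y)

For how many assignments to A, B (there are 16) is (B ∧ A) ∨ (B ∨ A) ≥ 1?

7

A = 0, B = 0 ↦ 0  <
A = 0, B = 1/3 ↦ 1/3  <
A = 0, B = 2/3 ↦ 2/3  <
A = 0, B = 1 ↦ 1  ≥
A = 1/3, B = 0 ↦ 1/3  <
A = 1/3, B = 1/3 ↦ 1/3  <
A = 1/3, B = 2/3 ↦ 2/3  <
A = 1/3, B = 1 ↦ 1  ≥
A = 2/3, B = 0 ↦ 2/3  <
A = 2/3, B = 1/3 ↦ 2/3  <
A = 2/3, B = 2/3 ↦ 2/3  <
A = 2/3, B = 1 ↦ 1  ≥
A = 1, B = 0 ↦ 1  ≥
A = 1, B = 1/3 ↦ 1  ≥
A = 1, B = 2/3 ↦ 1  ≥
A = 1, B = 1 ↦ 1  ≥
So 7 of the 16 assignments meet the threshold.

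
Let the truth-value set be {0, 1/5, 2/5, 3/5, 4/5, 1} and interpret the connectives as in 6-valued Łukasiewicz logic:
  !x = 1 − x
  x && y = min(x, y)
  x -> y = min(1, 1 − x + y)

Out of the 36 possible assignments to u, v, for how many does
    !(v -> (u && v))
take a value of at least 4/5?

3

value 1: 1 assignment (counts)
value 4/5: 2 assignments (counts)
value 3/5: 3 assignments
value 2/5: 4 assignments
value 1/5: 5 assignments
value 0: 21 assignments
So 3 of the 36 assignments meet the threshold.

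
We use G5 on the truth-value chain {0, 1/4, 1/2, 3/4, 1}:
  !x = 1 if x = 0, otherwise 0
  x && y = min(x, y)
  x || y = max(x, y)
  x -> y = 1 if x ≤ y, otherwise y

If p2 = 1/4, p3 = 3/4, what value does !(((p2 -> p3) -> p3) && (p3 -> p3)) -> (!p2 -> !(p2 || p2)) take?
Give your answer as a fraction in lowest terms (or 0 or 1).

1

p2 -> p3 = 1/4 -> 3/4 = 1
(p2 -> p3) -> p3 = 1 -> 3/4 = 3/4
p3 -> p3 = 3/4 -> 3/4 = 1
((p2 -> p3) -> p3) && (p3 -> p3) = 3/4 && 1 = 3/4
!(((p2 -> p3) -> p3) && (p3 -> p3)) = !3/4 = 0
!p2 = !1/4 = 0
p2 || p2 = 1/4 || 1/4 = 1/4
!(p2 || p2) = !1/4 = 0
!p2 -> !(p2 || p2) = 0 -> 0 = 1
!(((p2 -> p3) -> p3) && (p3 -> p3)) -> (!p2 -> !(p2 || p2)) = 0 -> 1 = 1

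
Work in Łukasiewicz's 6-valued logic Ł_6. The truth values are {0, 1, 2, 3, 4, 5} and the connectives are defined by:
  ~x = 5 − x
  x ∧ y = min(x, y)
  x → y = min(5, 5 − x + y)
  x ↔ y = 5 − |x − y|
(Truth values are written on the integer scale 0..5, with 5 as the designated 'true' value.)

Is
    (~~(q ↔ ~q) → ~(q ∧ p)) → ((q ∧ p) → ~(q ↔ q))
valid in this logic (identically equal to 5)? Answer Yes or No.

Counterexample: take p = 1, q = 1.
~q = ~1 = 4
q ↔ ~q = 1 ↔ 4 = 2
~(q ↔ ~q) = ~2 = 3
~~(q ↔ ~q) = ~3 = 2
q ∧ p = 1 ∧ 1 = 1
~(q ∧ p) = ~1 = 4
~~(q ↔ ~q) → ~(q ∧ p) = 2 → 4 = 5
q ∧ p = 1 ∧ 1 = 1
q ↔ q = 1 ↔ 1 = 5
~(q ↔ q) = ~5 = 0
(q ∧ p) → ~(q ↔ q) = 1 → 0 = 4
(~~(q ↔ ~q) → ~(q ∧ p)) → ((q ∧ p) → ~(q ↔ q)) = 5 → 4 = 4
This gives 4 ≠ 5.

No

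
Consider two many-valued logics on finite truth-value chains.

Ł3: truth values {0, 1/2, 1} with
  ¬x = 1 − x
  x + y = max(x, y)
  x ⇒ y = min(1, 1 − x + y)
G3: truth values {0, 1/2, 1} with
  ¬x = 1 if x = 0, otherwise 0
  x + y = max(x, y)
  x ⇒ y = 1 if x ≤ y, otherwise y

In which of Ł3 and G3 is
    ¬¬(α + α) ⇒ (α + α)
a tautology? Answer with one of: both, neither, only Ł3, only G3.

only Ł3

In Ł3: every assignment gives 1 — tautology.
In G3: at α = 1/2 the value is 1/2 — not a tautology.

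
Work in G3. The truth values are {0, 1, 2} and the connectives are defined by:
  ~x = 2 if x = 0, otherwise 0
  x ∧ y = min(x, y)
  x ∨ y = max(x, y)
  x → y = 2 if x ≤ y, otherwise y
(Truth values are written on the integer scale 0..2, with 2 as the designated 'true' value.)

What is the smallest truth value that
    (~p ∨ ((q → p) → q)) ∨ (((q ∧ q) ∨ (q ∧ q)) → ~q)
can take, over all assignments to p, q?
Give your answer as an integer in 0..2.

Take p = 1, q = 1:
~p = ~1 = 0
q → p = 1 → 1 = 2
(q → p) → q = 2 → 1 = 1
~p ∨ ((q → p) → q) = 0 ∨ 1 = 1
q ∧ q = 1 ∧ 1 = 1
q ∧ q = 1 ∧ 1 = 1
(q ∧ q) ∨ (q ∧ q) = 1 ∨ 1 = 1
~q = ~1 = 0
((q ∧ q) ∨ (q ∧ q)) → ~q = 1 → 0 = 0
(~p ∨ ((q → p) → q)) ∨ (((q ∧ q) ∨ (q ∧ q)) → ~q) = 1 ∨ 0 = 1
No assignment yields a value below 1, so this is the minimum.

1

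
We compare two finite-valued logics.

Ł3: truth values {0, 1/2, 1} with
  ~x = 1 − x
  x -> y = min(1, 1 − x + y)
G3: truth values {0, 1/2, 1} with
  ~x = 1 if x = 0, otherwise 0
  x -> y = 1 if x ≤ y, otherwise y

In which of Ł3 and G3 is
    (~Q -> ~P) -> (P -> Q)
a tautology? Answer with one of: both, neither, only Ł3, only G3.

In Ł3: every assignment gives 1 — tautology.
In G3: at P = 1, Q = 1/2 the value is 1/2 — not a tautology.

only Ł3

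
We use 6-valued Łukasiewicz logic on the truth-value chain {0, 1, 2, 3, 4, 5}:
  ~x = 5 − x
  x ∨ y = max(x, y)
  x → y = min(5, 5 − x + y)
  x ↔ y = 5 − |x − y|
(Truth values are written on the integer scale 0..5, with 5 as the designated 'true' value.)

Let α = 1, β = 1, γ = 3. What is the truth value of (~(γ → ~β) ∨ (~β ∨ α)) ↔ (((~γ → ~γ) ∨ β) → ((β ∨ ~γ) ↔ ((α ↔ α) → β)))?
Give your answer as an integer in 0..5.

~β = ~1 = 4
γ → ~β = 3 → 4 = 5
~(γ → ~β) = ~5 = 0
~β = ~1 = 4
~β ∨ α = 4 ∨ 1 = 4
~(γ → ~β) ∨ (~β ∨ α) = 0 ∨ 4 = 4
~γ = ~3 = 2
~γ = ~3 = 2
~γ → ~γ = 2 → 2 = 5
(~γ → ~γ) ∨ β = 5 ∨ 1 = 5
~γ = ~3 = 2
β ∨ ~γ = 1 ∨ 2 = 2
α ↔ α = 1 ↔ 1 = 5
(α ↔ α) → β = 5 → 1 = 1
(β ∨ ~γ) ↔ ((α ↔ α) → β) = 2 ↔ 1 = 4
((~γ → ~γ) ∨ β) → ((β ∨ ~γ) ↔ ((α ↔ α) → β)) = 5 → 4 = 4
(~(γ → ~β) ∨ (~β ∨ α)) ↔ (((~γ → ~γ) ∨ β) → ((β ∨ ~γ) ↔ ((α ↔ α) → β))) = 4 ↔ 4 = 5

5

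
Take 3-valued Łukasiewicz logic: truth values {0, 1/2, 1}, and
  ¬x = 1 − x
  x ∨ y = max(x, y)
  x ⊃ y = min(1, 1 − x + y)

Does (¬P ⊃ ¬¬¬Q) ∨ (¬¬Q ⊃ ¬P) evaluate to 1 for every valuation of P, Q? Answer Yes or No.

No

Counterexample: take P = 1/2, Q = 1.
¬P = ¬1/2 = 1/2
¬Q = ¬1 = 0
¬¬Q = ¬0 = 1
¬¬¬Q = ¬1 = 0
¬P ⊃ ¬¬¬Q = 1/2 ⊃ 0 = 1/2
¬Q = ¬1 = 0
¬¬Q = ¬0 = 1
¬P = ¬1/2 = 1/2
¬¬Q ⊃ ¬P = 1 ⊃ 1/2 = 1/2
(¬P ⊃ ¬¬¬Q) ∨ (¬¬Q ⊃ ¬P) = 1/2 ∨ 1/2 = 1/2
This gives 1/2 ≠ 1.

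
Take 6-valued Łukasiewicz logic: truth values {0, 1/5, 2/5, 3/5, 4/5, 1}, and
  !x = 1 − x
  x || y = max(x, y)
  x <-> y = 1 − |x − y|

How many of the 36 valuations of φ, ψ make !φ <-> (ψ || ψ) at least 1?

value 1: 6 assignments (counts)
value 4/5: 10 assignments
value 3/5: 8 assignments
value 2/5: 6 assignments
value 1/5: 4 assignments
value 0: 2 assignments
So 6 of the 36 assignments meet the threshold.

6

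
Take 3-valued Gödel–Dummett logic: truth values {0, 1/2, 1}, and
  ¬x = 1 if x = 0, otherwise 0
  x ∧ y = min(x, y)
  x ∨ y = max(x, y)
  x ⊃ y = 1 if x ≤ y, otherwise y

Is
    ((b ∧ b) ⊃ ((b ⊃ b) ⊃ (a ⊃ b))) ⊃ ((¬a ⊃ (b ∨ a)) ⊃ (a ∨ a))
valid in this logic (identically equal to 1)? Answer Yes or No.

No

Counterexample: take a = 0, b = 1/2.
b ∧ b = 1/2 ∧ 1/2 = 1/2
b ⊃ b = 1/2 ⊃ 1/2 = 1
a ⊃ b = 0 ⊃ 1/2 = 1
(b ⊃ b) ⊃ (a ⊃ b) = 1 ⊃ 1 = 1
(b ∧ b) ⊃ ((b ⊃ b) ⊃ (a ⊃ b)) = 1/2 ⊃ 1 = 1
¬a = ¬0 = 1
b ∨ a = 1/2 ∨ 0 = 1/2
¬a ⊃ (b ∨ a) = 1 ⊃ 1/2 = 1/2
a ∨ a = 0 ∨ 0 = 0
(¬a ⊃ (b ∨ a)) ⊃ (a ∨ a) = 1/2 ⊃ 0 = 0
((b ∧ b) ⊃ ((b ⊃ b) ⊃ (a ⊃ b))) ⊃ ((¬a ⊃ (b ∨ a)) ⊃ (a ∨ a)) = 1 ⊃ 0 = 0
This gives 0 ≠ 1.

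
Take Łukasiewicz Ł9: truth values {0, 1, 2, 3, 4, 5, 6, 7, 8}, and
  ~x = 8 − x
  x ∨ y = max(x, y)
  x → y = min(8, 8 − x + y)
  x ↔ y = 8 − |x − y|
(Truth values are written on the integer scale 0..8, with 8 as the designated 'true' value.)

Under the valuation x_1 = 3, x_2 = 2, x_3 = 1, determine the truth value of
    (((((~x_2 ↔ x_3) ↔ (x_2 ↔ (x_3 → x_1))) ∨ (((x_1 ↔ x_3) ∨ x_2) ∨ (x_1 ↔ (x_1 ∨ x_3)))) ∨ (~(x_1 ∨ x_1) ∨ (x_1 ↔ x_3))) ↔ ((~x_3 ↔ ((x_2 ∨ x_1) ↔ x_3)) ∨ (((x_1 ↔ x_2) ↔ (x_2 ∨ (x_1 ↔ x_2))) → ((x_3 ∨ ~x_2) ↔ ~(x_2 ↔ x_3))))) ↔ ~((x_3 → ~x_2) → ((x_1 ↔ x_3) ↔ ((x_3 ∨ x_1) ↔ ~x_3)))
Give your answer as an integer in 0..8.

3

~x_2 = ~2 = 6
~x_2 ↔ x_3 = 6 ↔ 1 = 3
x_3 → x_1 = 1 → 3 = 8
x_2 ↔ (x_3 → x_1) = 2 ↔ 8 = 2
(~x_2 ↔ x_3) ↔ (x_2 ↔ (x_3 → x_1)) = 3 ↔ 2 = 7
x_1 ↔ x_3 = 3 ↔ 1 = 6
(x_1 ↔ x_3) ∨ x_2 = 6 ∨ 2 = 6
x_1 ∨ x_3 = 3 ∨ 1 = 3
x_1 ↔ (x_1 ∨ x_3) = 3 ↔ 3 = 8
((x_1 ↔ x_3) ∨ x_2) ∨ (x_1 ↔ (x_1 ∨ x_3)) = 6 ∨ 8 = 8
((~x_2 ↔ x_3) ↔ (x_2 ↔ (x_3 → x_1))) ∨ (((x_1 ↔ x_3) ∨ x_2) ∨ (x_1 ↔ (x_1 ∨ x_3))) = 7 ∨ 8 = 8
x_1 ∨ x_1 = 3 ∨ 3 = 3
~(x_1 ∨ x_1) = ~3 = 5
x_1 ↔ x_3 = 3 ↔ 1 = 6
~(x_1 ∨ x_1) ∨ (x_1 ↔ x_3) = 5 ∨ 6 = 6
(((~x_2 ↔ x_3) ↔ (x_2 ↔ (x_3 → x_1))) ∨ (((x_1 ↔ x_3) ∨ x_2) ∨ (x_1 ↔ (x_1 ∨ x_3)))) ∨ (~(x_1 ∨ x_1) ∨ (x_1 ↔ x_3)) = 8 ∨ 6 = 8
~x_3 = ~1 = 7
x_2 ∨ x_1 = 2 ∨ 3 = 3
(x_2 ∨ x_1) ↔ x_3 = 3 ↔ 1 = 6
~x_3 ↔ ((x_2 ∨ x_1) ↔ x_3) = 7 ↔ 6 = 7
x_1 ↔ x_2 = 3 ↔ 2 = 7
x_1 ↔ x_2 = 3 ↔ 2 = 7
x_2 ∨ (x_1 ↔ x_2) = 2 ∨ 7 = 7
(x_1 ↔ x_2) ↔ (x_2 ∨ (x_1 ↔ x_2)) = 7 ↔ 7 = 8
~x_2 = ~2 = 6
x_3 ∨ ~x_2 = 1 ∨ 6 = 6
x_2 ↔ x_3 = 2 ↔ 1 = 7
~(x_2 ↔ x_3) = ~7 = 1
(x_3 ∨ ~x_2) ↔ ~(x_2 ↔ x_3) = 6 ↔ 1 = 3
((x_1 ↔ x_2) ↔ (x_2 ∨ (x_1 ↔ x_2))) → ((x_3 ∨ ~x_2) ↔ ~(x_2 ↔ x_3)) = 8 → 3 = 3
(~x_3 ↔ ((x_2 ∨ x_1) ↔ x_3)) ∨ (((x_1 ↔ x_2) ↔ (x_2 ∨ (x_1 ↔ x_2))) → ((x_3 ∨ ~x_2) ↔ ~(x_2 ↔ x_3))) = 7 ∨ 3 = 7
((((~x_2 ↔ x_3) ↔ (x_2 ↔ (x_3 → x_1))) ∨ (((x_1 ↔ x_3) ∨ x_2) ∨ (x_1 ↔ (x_1 ∨ x_3)))) ∨ (~(x_1 ∨ x_1) ∨ (x_1 ↔ x_3))) ↔ ((~x_3 ↔ ((x_2 ∨ x_1) ↔ x_3)) ∨ (((x_1 ↔ x_2) ↔ (x_2 ∨ (x_1 ↔ x_2))) → ((x_3 ∨ ~x_2) ↔ ~(x_2 ↔ x_3)))) = 8 ↔ 7 = 7
~x_2 = ~2 = 6
x_3 → ~x_2 = 1 → 6 = 8
x_1 ↔ x_3 = 3 ↔ 1 = 6
x_3 ∨ x_1 = 1 ∨ 3 = 3
~x_3 = ~1 = 7
(x_3 ∨ x_1) ↔ ~x_3 = 3 ↔ 7 = 4
(x_1 ↔ x_3) ↔ ((x_3 ∨ x_1) ↔ ~x_3) = 6 ↔ 4 = 6
(x_3 → ~x_2) → ((x_1 ↔ x_3) ↔ ((x_3 ∨ x_1) ↔ ~x_3)) = 8 → 6 = 6
~((x_3 → ~x_2) → ((x_1 ↔ x_3) ↔ ((x_3 ∨ x_1) ↔ ~x_3))) = ~6 = 2
(((((~x_2 ↔ x_3) ↔ (x_2 ↔ (x_3 → x_1))) ∨ (((x_1 ↔ x_3) ∨ x_2) ∨ (x_1 ↔ (x_1 ∨ x_3)))) ∨ (~(x_1 ∨ x_1) ∨ (x_1 ↔ x_3))) ↔ ((~x_3 ↔ ((x_2 ∨ x_1) ↔ x_3)) ∨ (((x_1 ↔ x_2) ↔ (x_2 ∨ (x_1 ↔ x_2))) → ((x_3 ∨ ~x_2) ↔ ~(x_2 ↔ x_3))))) ↔ ~((x_3 → ~x_2) → ((x_1 ↔ x_3) ↔ ((x_3 ∨ x_1) ↔ ~x_3))) = 7 ↔ 2 = 3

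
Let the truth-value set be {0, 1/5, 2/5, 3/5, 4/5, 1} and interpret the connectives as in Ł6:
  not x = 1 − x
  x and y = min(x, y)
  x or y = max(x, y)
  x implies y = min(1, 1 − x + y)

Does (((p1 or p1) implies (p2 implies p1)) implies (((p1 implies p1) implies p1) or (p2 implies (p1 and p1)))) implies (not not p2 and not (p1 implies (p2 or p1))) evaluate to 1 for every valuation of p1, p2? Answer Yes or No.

No

Counterexample: take p1 = 0, p2 = 0.
p1 or p1 = 0 or 0 = 0
p2 implies p1 = 0 implies 0 = 1
(p1 or p1) implies (p2 implies p1) = 0 implies 1 = 1
p1 implies p1 = 0 implies 0 = 1
(p1 implies p1) implies p1 = 1 implies 0 = 0
p1 and p1 = 0 and 0 = 0
p2 implies (p1 and p1) = 0 implies 0 = 1
((p1 implies p1) implies p1) or (p2 implies (p1 and p1)) = 0 or 1 = 1
((p1 or p1) implies (p2 implies p1)) implies (((p1 implies p1) implies p1) or (p2 implies (p1 and p1))) = 1 implies 1 = 1
not p2 = not 0 = 1
not not p2 = not 1 = 0
p2 or p1 = 0 or 0 = 0
p1 implies (p2 or p1) = 0 implies 0 = 1
not (p1 implies (p2 or p1)) = not 1 = 0
not not p2 and not (p1 implies (p2 or p1)) = 0 and 0 = 0
(((p1 or p1) implies (p2 implies p1)) implies (((p1 implies p1) implies p1) or (p2 implies (p1 and p1)))) implies (not not p2 and not (p1 implies (p2 or p1))) = 1 implies 0 = 0
This gives 0 ≠ 1.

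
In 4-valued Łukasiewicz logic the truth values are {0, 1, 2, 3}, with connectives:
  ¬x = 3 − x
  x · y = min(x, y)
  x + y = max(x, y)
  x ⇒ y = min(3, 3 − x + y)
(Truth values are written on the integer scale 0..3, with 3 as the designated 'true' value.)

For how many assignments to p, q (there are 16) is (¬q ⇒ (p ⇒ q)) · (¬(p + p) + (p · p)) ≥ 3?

6

p = 0, q = 0 ↦ 3  ≥
p = 0, q = 1 ↦ 3  ≥
p = 0, q = 2 ↦ 3  ≥
p = 0, q = 3 ↦ 3  ≥
p = 1, q = 0 ↦ 2  <
p = 1, q = 1 ↦ 2  <
p = 1, q = 2 ↦ 2  <
p = 1, q = 3 ↦ 2  <
p = 2, q = 0 ↦ 1  <
p = 2, q = 1 ↦ 2  <
p = 2, q = 2 ↦ 2  <
p = 2, q = 3 ↦ 2  <
p = 3, q = 0 ↦ 0  <
p = 3, q = 1 ↦ 2  <
p = 3, q = 2 ↦ 3  ≥
p = 3, q = 3 ↦ 3  ≥
So 6 of the 16 assignments meet the threshold.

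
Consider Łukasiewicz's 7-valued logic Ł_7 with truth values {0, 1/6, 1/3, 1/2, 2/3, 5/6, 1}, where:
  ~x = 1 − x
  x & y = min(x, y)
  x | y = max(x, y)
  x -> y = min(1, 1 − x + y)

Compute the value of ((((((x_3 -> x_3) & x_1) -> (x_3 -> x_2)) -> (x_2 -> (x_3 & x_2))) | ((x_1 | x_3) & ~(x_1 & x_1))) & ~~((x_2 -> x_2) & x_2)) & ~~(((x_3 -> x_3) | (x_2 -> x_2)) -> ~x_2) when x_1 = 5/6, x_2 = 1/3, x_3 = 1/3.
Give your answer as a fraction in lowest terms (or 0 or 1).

x_3 -> x_3 = 1/3 -> 1/3 = 1
(x_3 -> x_3) & x_1 = 1 & 5/6 = 5/6
x_3 -> x_2 = 1/3 -> 1/3 = 1
((x_3 -> x_3) & x_1) -> (x_3 -> x_2) = 5/6 -> 1 = 1
x_3 & x_2 = 1/3 & 1/3 = 1/3
x_2 -> (x_3 & x_2) = 1/3 -> 1/3 = 1
(((x_3 -> x_3) & x_1) -> (x_3 -> x_2)) -> (x_2 -> (x_3 & x_2)) = 1 -> 1 = 1
x_1 | x_3 = 5/6 | 1/3 = 5/6
x_1 & x_1 = 5/6 & 5/6 = 5/6
~(x_1 & x_1) = ~5/6 = 1/6
(x_1 | x_3) & ~(x_1 & x_1) = 5/6 & 1/6 = 1/6
((((x_3 -> x_3) & x_1) -> (x_3 -> x_2)) -> (x_2 -> (x_3 & x_2))) | ((x_1 | x_3) & ~(x_1 & x_1)) = 1 | 1/6 = 1
x_2 -> x_2 = 1/3 -> 1/3 = 1
(x_2 -> x_2) & x_2 = 1 & 1/3 = 1/3
~((x_2 -> x_2) & x_2) = ~1/3 = 2/3
~~((x_2 -> x_2) & x_2) = ~2/3 = 1/3
(((((x_3 -> x_3) & x_1) -> (x_3 -> x_2)) -> (x_2 -> (x_3 & x_2))) | ((x_1 | x_3) & ~(x_1 & x_1))) & ~~((x_2 -> x_2) & x_2) = 1 & 1/3 = 1/3
x_3 -> x_3 = 1/3 -> 1/3 = 1
x_2 -> x_2 = 1/3 -> 1/3 = 1
(x_3 -> x_3) | (x_2 -> x_2) = 1 | 1 = 1
~x_2 = ~1/3 = 2/3
((x_3 -> x_3) | (x_2 -> x_2)) -> ~x_2 = 1 -> 2/3 = 2/3
~(((x_3 -> x_3) | (x_2 -> x_2)) -> ~x_2) = ~2/3 = 1/3
~~(((x_3 -> x_3) | (x_2 -> x_2)) -> ~x_2) = ~1/3 = 2/3
((((((x_3 -> x_3) & x_1) -> (x_3 -> x_2)) -> (x_2 -> (x_3 & x_2))) | ((x_1 | x_3) & ~(x_1 & x_1))) & ~~((x_2 -> x_2) & x_2)) & ~~(((x_3 -> x_3) | (x_2 -> x_2)) -> ~x_2) = 1/3 & 2/3 = 1/3

1/3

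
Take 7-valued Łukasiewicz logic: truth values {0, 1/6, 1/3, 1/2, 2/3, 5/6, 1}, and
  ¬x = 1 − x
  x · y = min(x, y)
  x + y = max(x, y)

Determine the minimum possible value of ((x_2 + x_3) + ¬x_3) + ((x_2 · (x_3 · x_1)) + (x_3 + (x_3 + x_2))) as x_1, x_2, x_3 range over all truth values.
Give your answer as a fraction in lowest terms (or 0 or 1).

1/2

Take x_1 = 0, x_2 = 0, x_3 = 1/2:
x_2 + x_3 = 0 + 1/2 = 1/2
¬x_3 = ¬1/2 = 1/2
(x_2 + x_3) + ¬x_3 = 1/2 + 1/2 = 1/2
x_3 · x_1 = 1/2 · 0 = 0
x_2 · (x_3 · x_1) = 0 · 0 = 0
x_3 + x_2 = 1/2 + 0 = 1/2
x_3 + (x_3 + x_2) = 1/2 + 1/2 = 1/2
(x_2 · (x_3 · x_1)) + (x_3 + (x_3 + x_2)) = 0 + 1/2 = 1/2
((x_2 + x_3) + ¬x_3) + ((x_2 · (x_3 · x_1)) + (x_3 + (x_3 + x_2))) = 1/2 + 1/2 = 1/2
No assignment yields a value below 1/2, so this is the minimum.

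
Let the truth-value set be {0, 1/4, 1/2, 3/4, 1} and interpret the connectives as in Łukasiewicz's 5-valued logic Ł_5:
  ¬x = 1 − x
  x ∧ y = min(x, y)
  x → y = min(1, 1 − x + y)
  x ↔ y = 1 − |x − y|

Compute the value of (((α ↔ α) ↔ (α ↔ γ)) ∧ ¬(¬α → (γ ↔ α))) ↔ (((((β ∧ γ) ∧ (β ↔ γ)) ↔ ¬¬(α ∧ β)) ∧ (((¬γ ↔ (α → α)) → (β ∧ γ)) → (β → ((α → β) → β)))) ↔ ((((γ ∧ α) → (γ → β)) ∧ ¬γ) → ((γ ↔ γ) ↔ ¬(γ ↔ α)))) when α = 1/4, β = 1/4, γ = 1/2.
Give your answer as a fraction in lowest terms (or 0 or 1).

α ↔ α = 1/4 ↔ 1/4 = 1
α ↔ γ = 1/4 ↔ 1/2 = 3/4
(α ↔ α) ↔ (α ↔ γ) = 1 ↔ 3/4 = 3/4
¬α = ¬1/4 = 3/4
γ ↔ α = 1/2 ↔ 1/4 = 3/4
¬α → (γ ↔ α) = 3/4 → 3/4 = 1
¬(¬α → (γ ↔ α)) = ¬1 = 0
((α ↔ α) ↔ (α ↔ γ)) ∧ ¬(¬α → (γ ↔ α)) = 3/4 ∧ 0 = 0
β ∧ γ = 1/4 ∧ 1/2 = 1/4
β ↔ γ = 1/4 ↔ 1/2 = 3/4
(β ∧ γ) ∧ (β ↔ γ) = 1/4 ∧ 3/4 = 1/4
α ∧ β = 1/4 ∧ 1/4 = 1/4
¬(α ∧ β) = ¬1/4 = 3/4
¬¬(α ∧ β) = ¬3/4 = 1/4
((β ∧ γ) ∧ (β ↔ γ)) ↔ ¬¬(α ∧ β) = 1/4 ↔ 1/4 = 1
¬γ = ¬1/2 = 1/2
α → α = 1/4 → 1/4 = 1
¬γ ↔ (α → α) = 1/2 ↔ 1 = 1/2
β ∧ γ = 1/4 ∧ 1/2 = 1/4
(¬γ ↔ (α → α)) → (β ∧ γ) = 1/2 → 1/4 = 3/4
α → β = 1/4 → 1/4 = 1
(α → β) → β = 1 → 1/4 = 1/4
β → ((α → β) → β) = 1/4 → 1/4 = 1
((¬γ ↔ (α → α)) → (β ∧ γ)) → (β → ((α → β) → β)) = 3/4 → 1 = 1
(((β ∧ γ) ∧ (β ↔ γ)) ↔ ¬¬(α ∧ β)) ∧ (((¬γ ↔ (α → α)) → (β ∧ γ)) → (β → ((α → β) → β))) = 1 ∧ 1 = 1
γ ∧ α = 1/2 ∧ 1/4 = 1/4
γ → β = 1/2 → 1/4 = 3/4
(γ ∧ α) → (γ → β) = 1/4 → 3/4 = 1
¬γ = ¬1/2 = 1/2
((γ ∧ α) → (γ → β)) ∧ ¬γ = 1 ∧ 1/2 = 1/2
γ ↔ γ = 1/2 ↔ 1/2 = 1
γ ↔ α = 1/2 ↔ 1/4 = 3/4
¬(γ ↔ α) = ¬3/4 = 1/4
(γ ↔ γ) ↔ ¬(γ ↔ α) = 1 ↔ 1/4 = 1/4
(((γ ∧ α) → (γ → β)) ∧ ¬γ) → ((γ ↔ γ) ↔ ¬(γ ↔ α)) = 1/2 → 1/4 = 3/4
((((β ∧ γ) ∧ (β ↔ γ)) ↔ ¬¬(α ∧ β)) ∧ (((¬γ ↔ (α → α)) → (β ∧ γ)) → (β → ((α → β) → β)))) ↔ ((((γ ∧ α) → (γ → β)) ∧ ¬γ) → ((γ ↔ γ) ↔ ¬(γ ↔ α))) = 1 ↔ 3/4 = 3/4
(((α ↔ α) ↔ (α ↔ γ)) ∧ ¬(¬α → (γ ↔ α))) ↔ (((((β ∧ γ) ∧ (β ↔ γ)) ↔ ¬¬(α ∧ β)) ∧ (((¬γ ↔ (α → α)) → (β ∧ γ)) → (β → ((α → β) → β)))) ↔ ((((γ ∧ α) → (γ → β)) ∧ ¬γ) → ((γ ↔ γ) ↔ ¬(γ ↔ α)))) = 0 ↔ 3/4 = 1/4

1/4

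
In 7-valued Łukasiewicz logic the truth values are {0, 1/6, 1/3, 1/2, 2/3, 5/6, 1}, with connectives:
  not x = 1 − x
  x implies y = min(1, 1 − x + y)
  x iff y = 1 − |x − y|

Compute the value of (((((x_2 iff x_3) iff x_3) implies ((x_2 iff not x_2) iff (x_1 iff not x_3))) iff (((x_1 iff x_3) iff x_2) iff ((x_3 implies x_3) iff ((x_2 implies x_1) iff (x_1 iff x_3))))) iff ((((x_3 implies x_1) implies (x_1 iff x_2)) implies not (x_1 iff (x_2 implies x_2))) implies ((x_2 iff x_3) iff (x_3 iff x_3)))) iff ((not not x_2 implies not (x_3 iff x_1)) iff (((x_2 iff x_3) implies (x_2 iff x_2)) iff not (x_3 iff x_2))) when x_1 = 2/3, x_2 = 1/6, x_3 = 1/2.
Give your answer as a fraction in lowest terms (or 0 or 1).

1/3

x_2 iff x_3 = 1/6 iff 1/2 = 2/3
(x_2 iff x_3) iff x_3 = 2/3 iff 1/2 = 5/6
not x_2 = not 1/6 = 5/6
x_2 iff not x_2 = 1/6 iff 5/6 = 1/3
not x_3 = not 1/2 = 1/2
x_1 iff not x_3 = 2/3 iff 1/2 = 5/6
(x_2 iff not x_2) iff (x_1 iff not x_3) = 1/3 iff 5/6 = 1/2
((x_2 iff x_3) iff x_3) implies ((x_2 iff not x_2) iff (x_1 iff not x_3)) = 5/6 implies 1/2 = 2/3
x_1 iff x_3 = 2/3 iff 1/2 = 5/6
(x_1 iff x_3) iff x_2 = 5/6 iff 1/6 = 1/3
x_3 implies x_3 = 1/2 implies 1/2 = 1
x_2 implies x_1 = 1/6 implies 2/3 = 1
x_1 iff x_3 = 2/3 iff 1/2 = 5/6
(x_2 implies x_1) iff (x_1 iff x_3) = 1 iff 5/6 = 5/6
(x_3 implies x_3) iff ((x_2 implies x_1) iff (x_1 iff x_3)) = 1 iff 5/6 = 5/6
((x_1 iff x_3) iff x_2) iff ((x_3 implies x_3) iff ((x_2 implies x_1) iff (x_1 iff x_3))) = 1/3 iff 5/6 = 1/2
(((x_2 iff x_3) iff x_3) implies ((x_2 iff not x_2) iff (x_1 iff not x_3))) iff (((x_1 iff x_3) iff x_2) iff ((x_3 implies x_3) iff ((x_2 implies x_1) iff (x_1 iff x_3)))) = 2/3 iff 1/2 = 5/6
x_3 implies x_1 = 1/2 implies 2/3 = 1
x_1 iff x_2 = 2/3 iff 1/6 = 1/2
(x_3 implies x_1) implies (x_1 iff x_2) = 1 implies 1/2 = 1/2
x_2 implies x_2 = 1/6 implies 1/6 = 1
x_1 iff (x_2 implies x_2) = 2/3 iff 1 = 2/3
not (x_1 iff (x_2 implies x_2)) = not 2/3 = 1/3
((x_3 implies x_1) implies (x_1 iff x_2)) implies not (x_1 iff (x_2 implies x_2)) = 1/2 implies 1/3 = 5/6
x_2 iff x_3 = 1/6 iff 1/2 = 2/3
x_3 iff x_3 = 1/2 iff 1/2 = 1
(x_2 iff x_3) iff (x_3 iff x_3) = 2/3 iff 1 = 2/3
(((x_3 implies x_1) implies (x_1 iff x_2)) implies not (x_1 iff (x_2 implies x_2))) implies ((x_2 iff x_3) iff (x_3 iff x_3)) = 5/6 implies 2/3 = 5/6
((((x_2 iff x_3) iff x_3) implies ((x_2 iff not x_2) iff (x_1 iff not x_3))) iff (((x_1 iff x_3) iff x_2) iff ((x_3 implies x_3) iff ((x_2 implies x_1) iff (x_1 iff x_3))))) iff ((((x_3 implies x_1) implies (x_1 iff x_2)) implies not (x_1 iff (x_2 implies x_2))) implies ((x_2 iff x_3) iff (x_3 iff x_3))) = 5/6 iff 5/6 = 1
not x_2 = not 1/6 = 5/6
not not x_2 = not 5/6 = 1/6
x_3 iff x_1 = 1/2 iff 2/3 = 5/6
not (x_3 iff x_1) = not 5/6 = 1/6
not not x_2 implies not (x_3 iff x_1) = 1/6 implies 1/6 = 1
x_2 iff x_3 = 1/6 iff 1/2 = 2/3
x_2 iff x_2 = 1/6 iff 1/6 = 1
(x_2 iff x_3) implies (x_2 iff x_2) = 2/3 implies 1 = 1
x_3 iff x_2 = 1/2 iff 1/6 = 2/3
not (x_3 iff x_2) = not 2/3 = 1/3
((x_2 iff x_3) implies (x_2 iff x_2)) iff not (x_3 iff x_2) = 1 iff 1/3 = 1/3
(not not x_2 implies not (x_3 iff x_1)) iff (((x_2 iff x_3) implies (x_2 iff x_2)) iff not (x_3 iff x_2)) = 1 iff 1/3 = 1/3
(((((x_2 iff x_3) iff x_3) implies ((x_2 iff not x_2) iff (x_1 iff not x_3))) iff (((x_1 iff x_3) iff x_2) iff ((x_3 implies x_3) iff ((x_2 implies x_1) iff (x_1 iff x_3))))) iff ((((x_3 implies x_1) implies (x_1 iff x_2)) implies not (x_1 iff (x_2 implies x_2))) implies ((x_2 iff x_3) iff (x_3 iff x_3)))) iff ((not not x_2 implies not (x_3 iff x_1)) iff (((x_2 iff x_3) implies (x_2 iff x_2)) iff not (x_3 iff x_2))) = 1 iff 1/3 = 1/3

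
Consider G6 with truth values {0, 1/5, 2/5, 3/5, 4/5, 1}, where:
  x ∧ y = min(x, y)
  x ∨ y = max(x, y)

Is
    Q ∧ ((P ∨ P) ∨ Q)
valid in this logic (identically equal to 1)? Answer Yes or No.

Counterexample: take P = 0, Q = 0.
P ∨ P = 0 ∨ 0 = 0
(P ∨ P) ∨ Q = 0 ∨ 0 = 0
Q ∧ ((P ∨ P) ∨ Q) = 0 ∧ 0 = 0
This gives 0 ≠ 1.

No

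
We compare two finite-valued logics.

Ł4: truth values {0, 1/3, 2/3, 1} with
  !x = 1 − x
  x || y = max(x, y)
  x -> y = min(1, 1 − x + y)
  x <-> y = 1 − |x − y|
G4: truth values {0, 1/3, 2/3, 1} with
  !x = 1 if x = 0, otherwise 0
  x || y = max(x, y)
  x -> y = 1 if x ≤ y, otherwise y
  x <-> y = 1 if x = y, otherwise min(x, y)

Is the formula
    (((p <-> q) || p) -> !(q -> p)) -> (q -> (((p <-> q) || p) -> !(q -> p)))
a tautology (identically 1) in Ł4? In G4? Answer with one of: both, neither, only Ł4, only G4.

In Ł4: every assignment gives 1 — tautology.
In G4: every assignment gives 1 — tautology.

both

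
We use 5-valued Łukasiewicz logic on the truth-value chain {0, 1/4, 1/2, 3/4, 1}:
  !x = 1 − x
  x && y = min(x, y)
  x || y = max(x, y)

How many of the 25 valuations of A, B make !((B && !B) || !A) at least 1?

value 1: 2 assignments (counts)
value 3/4: 6 assignments
value 1/2: 7 assignments
value 1/4: 5 assignments
value 0: 5 assignments
So 2 of the 25 assignments meet the threshold.

2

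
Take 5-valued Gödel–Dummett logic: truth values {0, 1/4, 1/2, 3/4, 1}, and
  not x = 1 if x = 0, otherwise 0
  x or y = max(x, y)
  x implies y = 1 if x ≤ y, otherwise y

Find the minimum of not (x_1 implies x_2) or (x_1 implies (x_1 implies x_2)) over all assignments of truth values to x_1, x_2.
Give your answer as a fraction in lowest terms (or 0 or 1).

1/4

Take x_1 = 1/2, x_2 = 1/4:
x_1 implies x_2 = 1/2 implies 1/4 = 1/4
not (x_1 implies x_2) = not 1/4 = 0
x_1 implies x_2 = 1/2 implies 1/4 = 1/4
x_1 implies (x_1 implies x_2) = 1/2 implies 1/4 = 1/4
not (x_1 implies x_2) or (x_1 implies (x_1 implies x_2)) = 0 or 1/4 = 1/4
No assignment yields a value below 1/4, so this is the minimum.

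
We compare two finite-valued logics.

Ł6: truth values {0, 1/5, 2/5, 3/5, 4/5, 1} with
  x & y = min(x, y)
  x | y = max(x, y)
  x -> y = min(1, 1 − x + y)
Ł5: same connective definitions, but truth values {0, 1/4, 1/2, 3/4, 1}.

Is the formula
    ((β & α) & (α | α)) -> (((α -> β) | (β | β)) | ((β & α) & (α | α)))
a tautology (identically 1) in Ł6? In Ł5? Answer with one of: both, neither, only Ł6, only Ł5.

both

In Ł6: every assignment gives 1 — tautology.
In Ł5: every assignment gives 1 — tautology.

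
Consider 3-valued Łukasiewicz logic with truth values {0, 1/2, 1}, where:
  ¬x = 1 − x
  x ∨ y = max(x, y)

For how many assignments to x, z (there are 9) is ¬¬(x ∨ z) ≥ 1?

5

x = 0, z = 0 ↦ 0  <
x = 0, z = 1/2 ↦ 1/2  <
x = 0, z = 1 ↦ 1  ≥
x = 1/2, z = 0 ↦ 1/2  <
x = 1/2, z = 1/2 ↦ 1/2  <
x = 1/2, z = 1 ↦ 1  ≥
x = 1, z = 0 ↦ 1  ≥
x = 1, z = 1/2 ↦ 1  ≥
x = 1, z = 1 ↦ 1  ≥
So 5 of the 9 assignments meet the threshold.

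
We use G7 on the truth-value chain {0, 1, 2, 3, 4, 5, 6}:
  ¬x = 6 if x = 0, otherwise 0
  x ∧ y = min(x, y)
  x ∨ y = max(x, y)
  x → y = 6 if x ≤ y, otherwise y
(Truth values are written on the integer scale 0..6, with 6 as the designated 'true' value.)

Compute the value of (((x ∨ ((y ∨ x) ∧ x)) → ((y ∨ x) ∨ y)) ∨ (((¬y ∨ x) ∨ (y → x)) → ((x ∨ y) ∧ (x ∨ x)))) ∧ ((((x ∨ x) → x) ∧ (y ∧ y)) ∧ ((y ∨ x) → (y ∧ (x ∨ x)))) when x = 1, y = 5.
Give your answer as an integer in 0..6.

y ∨ x = 5 ∨ 1 = 5
(y ∨ x) ∧ x = 5 ∧ 1 = 1
x ∨ ((y ∨ x) ∧ x) = 1 ∨ 1 = 1
y ∨ x = 5 ∨ 1 = 5
(y ∨ x) ∨ y = 5 ∨ 5 = 5
(x ∨ ((y ∨ x) ∧ x)) → ((y ∨ x) ∨ y) = 1 → 5 = 6
¬y = ¬5 = 0
¬y ∨ x = 0 ∨ 1 = 1
y → x = 5 → 1 = 1
(¬y ∨ x) ∨ (y → x) = 1 ∨ 1 = 1
x ∨ y = 1 ∨ 5 = 5
x ∨ x = 1 ∨ 1 = 1
(x ∨ y) ∧ (x ∨ x) = 5 ∧ 1 = 1
((¬y ∨ x) ∨ (y → x)) → ((x ∨ y) ∧ (x ∨ x)) = 1 → 1 = 6
((x ∨ ((y ∨ x) ∧ x)) → ((y ∨ x) ∨ y)) ∨ (((¬y ∨ x) ∨ (y → x)) → ((x ∨ y) ∧ (x ∨ x))) = 6 ∨ 6 = 6
x ∨ x = 1 ∨ 1 = 1
(x ∨ x) → x = 1 → 1 = 6
y ∧ y = 5 ∧ 5 = 5
((x ∨ x) → x) ∧ (y ∧ y) = 6 ∧ 5 = 5
y ∨ x = 5 ∨ 1 = 5
x ∨ x = 1 ∨ 1 = 1
y ∧ (x ∨ x) = 5 ∧ 1 = 1
(y ∨ x) → (y ∧ (x ∨ x)) = 5 → 1 = 1
(((x ∨ x) → x) ∧ (y ∧ y)) ∧ ((y ∨ x) → (y ∧ (x ∨ x))) = 5 ∧ 1 = 1
(((x ∨ ((y ∨ x) ∧ x)) → ((y ∨ x) ∨ y)) ∨ (((¬y ∨ x) ∨ (y → x)) → ((x ∨ y) ∧ (x ∨ x)))) ∧ ((((x ∨ x) → x) ∧ (y ∧ y)) ∧ ((y ∨ x) → (y ∧ (x ∨ x)))) = 6 ∧ 1 = 1

1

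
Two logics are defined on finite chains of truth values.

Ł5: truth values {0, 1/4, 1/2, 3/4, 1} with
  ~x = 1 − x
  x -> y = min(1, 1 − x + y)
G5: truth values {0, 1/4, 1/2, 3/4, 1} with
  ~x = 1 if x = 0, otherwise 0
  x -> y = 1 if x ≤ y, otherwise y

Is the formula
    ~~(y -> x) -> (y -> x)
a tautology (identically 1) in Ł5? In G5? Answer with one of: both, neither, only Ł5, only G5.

only Ł5

In Ł5: every assignment gives 1 — tautology.
In G5: at x = 1/4, y = 1/2 the value is 1/4 — not a tautology.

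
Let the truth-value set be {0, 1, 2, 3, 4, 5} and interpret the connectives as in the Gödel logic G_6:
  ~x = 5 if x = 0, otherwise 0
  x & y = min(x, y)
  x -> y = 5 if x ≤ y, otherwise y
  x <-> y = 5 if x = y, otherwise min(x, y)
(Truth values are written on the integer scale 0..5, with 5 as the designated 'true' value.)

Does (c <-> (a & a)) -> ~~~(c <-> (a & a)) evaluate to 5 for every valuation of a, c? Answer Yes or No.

Counterexample: take a = 0, c = 0.
a & a = 0 & 0 = 0
c <-> (a & a) = 0 <-> 0 = 5
a & a = 0 & 0 = 0
c <-> (a & a) = 0 <-> 0 = 5
~(c <-> (a & a)) = ~5 = 0
~~(c <-> (a & a)) = ~0 = 5
~~~(c <-> (a & a)) = ~5 = 0
(c <-> (a & a)) -> ~~~(c <-> (a & a)) = 5 -> 0 = 0
This gives 0 ≠ 5.

No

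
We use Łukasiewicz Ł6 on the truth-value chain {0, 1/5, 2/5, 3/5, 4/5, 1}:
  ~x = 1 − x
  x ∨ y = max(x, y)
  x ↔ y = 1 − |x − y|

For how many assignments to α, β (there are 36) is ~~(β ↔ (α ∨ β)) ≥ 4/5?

26

value 1: 21 assignments (counts)
value 4/5: 5 assignments (counts)
value 3/5: 4 assignments
value 2/5: 3 assignments
value 1/5: 2 assignments
value 0: 1 assignment
So 26 of the 36 assignments meet the threshold.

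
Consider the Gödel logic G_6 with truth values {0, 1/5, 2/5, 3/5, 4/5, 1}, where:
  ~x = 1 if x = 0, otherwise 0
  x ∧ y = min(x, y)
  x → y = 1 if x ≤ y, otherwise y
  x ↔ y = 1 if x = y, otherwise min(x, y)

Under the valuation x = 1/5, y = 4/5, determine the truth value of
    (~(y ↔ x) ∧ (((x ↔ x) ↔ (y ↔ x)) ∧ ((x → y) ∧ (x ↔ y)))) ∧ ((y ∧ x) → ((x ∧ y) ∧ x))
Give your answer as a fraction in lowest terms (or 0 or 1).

0

y ↔ x = 4/5 ↔ 1/5 = 1/5
~(y ↔ x) = ~1/5 = 0
x ↔ x = 1/5 ↔ 1/5 = 1
y ↔ x = 4/5 ↔ 1/5 = 1/5
(x ↔ x) ↔ (y ↔ x) = 1 ↔ 1/5 = 1/5
x → y = 1/5 → 4/5 = 1
x ↔ y = 1/5 ↔ 4/5 = 1/5
(x → y) ∧ (x ↔ y) = 1 ∧ 1/5 = 1/5
((x ↔ x) ↔ (y ↔ x)) ∧ ((x → y) ∧ (x ↔ y)) = 1/5 ∧ 1/5 = 1/5
~(y ↔ x) ∧ (((x ↔ x) ↔ (y ↔ x)) ∧ ((x → y) ∧ (x ↔ y))) = 0 ∧ 1/5 = 0
y ∧ x = 4/5 ∧ 1/5 = 1/5
x ∧ y = 1/5 ∧ 4/5 = 1/5
(x ∧ y) ∧ x = 1/5 ∧ 1/5 = 1/5
(y ∧ x) → ((x ∧ y) ∧ x) = 1/5 → 1/5 = 1
(~(y ↔ x) ∧ (((x ↔ x) ↔ (y ↔ x)) ∧ ((x → y) ∧ (x ↔ y)))) ∧ ((y ∧ x) → ((x ∧ y) ∧ x)) = 0 ∧ 1 = 0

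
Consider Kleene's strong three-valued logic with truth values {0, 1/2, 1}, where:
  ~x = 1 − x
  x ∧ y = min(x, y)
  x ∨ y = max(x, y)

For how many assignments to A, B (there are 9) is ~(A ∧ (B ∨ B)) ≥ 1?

5

A = 0, B = 0 ↦ 1  ≥
A = 0, B = 1/2 ↦ 1  ≥
A = 0, B = 1 ↦ 1  ≥
A = 1/2, B = 0 ↦ 1  ≥
A = 1/2, B = 1/2 ↦ 1/2  <
A = 1/2, B = 1 ↦ 1/2  <
A = 1, B = 0 ↦ 1  ≥
A = 1, B = 1/2 ↦ 1/2  <
A = 1, B = 1 ↦ 0  <
So 5 of the 9 assignments meet the threshold.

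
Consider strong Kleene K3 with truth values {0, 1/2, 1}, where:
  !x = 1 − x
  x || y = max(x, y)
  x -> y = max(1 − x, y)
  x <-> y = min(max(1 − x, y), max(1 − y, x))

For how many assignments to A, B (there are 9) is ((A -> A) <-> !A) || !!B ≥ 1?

A = 0, B = 0 ↦ 1  ≥
A = 0, B = 1/2 ↦ 1  ≥
A = 0, B = 1 ↦ 1  ≥
A = 1/2, B = 0 ↦ 1/2  <
A = 1/2, B = 1/2 ↦ 1/2  <
A = 1/2, B = 1 ↦ 1  ≥
A = 1, B = 0 ↦ 0  <
A = 1, B = 1/2 ↦ 1/2  <
A = 1, B = 1 ↦ 1  ≥
So 5 of the 9 assignments meet the threshold.

5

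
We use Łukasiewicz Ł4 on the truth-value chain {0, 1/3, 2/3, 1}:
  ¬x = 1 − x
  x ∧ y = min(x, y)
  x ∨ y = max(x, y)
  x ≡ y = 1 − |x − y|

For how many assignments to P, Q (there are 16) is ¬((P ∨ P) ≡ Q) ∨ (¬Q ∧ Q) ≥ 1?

2

P = 0, Q = 0 ↦ 0  <
P = 0, Q = 1/3 ↦ 1/3  <
P = 0, Q = 2/3 ↦ 2/3  <
P = 0, Q = 1 ↦ 1  ≥
P = 1/3, Q = 0 ↦ 1/3  <
P = 1/3, Q = 1/3 ↦ 1/3  <
P = 1/3, Q = 2/3 ↦ 1/3  <
P = 1/3, Q = 1 ↦ 2/3  <
P = 2/3, Q = 0 ↦ 2/3  <
P = 2/3, Q = 1/3 ↦ 1/3  <
P = 2/3, Q = 2/3 ↦ 1/3  <
P = 2/3, Q = 1 ↦ 1/3  <
P = 1, Q = 0 ↦ 1  ≥
P = 1, Q = 1/3 ↦ 2/3  <
P = 1, Q = 2/3 ↦ 1/3  <
P = 1, Q = 1 ↦ 0  <
So 2 of the 16 assignments meet the threshold.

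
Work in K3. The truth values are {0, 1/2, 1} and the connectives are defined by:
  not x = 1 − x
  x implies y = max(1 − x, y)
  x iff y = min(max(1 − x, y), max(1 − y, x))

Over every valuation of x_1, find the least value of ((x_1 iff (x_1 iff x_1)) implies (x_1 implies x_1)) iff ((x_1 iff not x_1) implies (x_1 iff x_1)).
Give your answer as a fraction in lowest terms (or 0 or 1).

Take x_1 = 1/2:
x_1 iff x_1 = 1/2 iff 1/2 = 1/2
x_1 iff (x_1 iff x_1) = 1/2 iff 1/2 = 1/2
x_1 implies x_1 = 1/2 implies 1/2 = 1/2
(x_1 iff (x_1 iff x_1)) implies (x_1 implies x_1) = 1/2 implies 1/2 = 1/2
not x_1 = not 1/2 = 1/2
x_1 iff not x_1 = 1/2 iff 1/2 = 1/2
x_1 iff x_1 = 1/2 iff 1/2 = 1/2
(x_1 iff not x_1) implies (x_1 iff x_1) = 1/2 implies 1/2 = 1/2
((x_1 iff (x_1 iff x_1)) implies (x_1 implies x_1)) iff ((x_1 iff not x_1) implies (x_1 iff x_1)) = 1/2 iff 1/2 = 1/2
No assignment yields a value below 1/2, so this is the minimum.

1/2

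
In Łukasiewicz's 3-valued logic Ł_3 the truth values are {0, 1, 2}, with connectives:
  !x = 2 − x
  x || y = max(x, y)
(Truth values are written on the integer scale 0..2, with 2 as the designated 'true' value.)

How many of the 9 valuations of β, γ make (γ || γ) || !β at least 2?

5

β = 0, γ = 0 ↦ 2  ≥
β = 0, γ = 1 ↦ 2  ≥
β = 0, γ = 2 ↦ 2  ≥
β = 1, γ = 0 ↦ 1  <
β = 1, γ = 1 ↦ 1  <
β = 1, γ = 2 ↦ 2  ≥
β = 2, γ = 0 ↦ 0  <
β = 2, γ = 1 ↦ 1  <
β = 2, γ = 2 ↦ 2  ≥
So 5 of the 9 assignments meet the threshold.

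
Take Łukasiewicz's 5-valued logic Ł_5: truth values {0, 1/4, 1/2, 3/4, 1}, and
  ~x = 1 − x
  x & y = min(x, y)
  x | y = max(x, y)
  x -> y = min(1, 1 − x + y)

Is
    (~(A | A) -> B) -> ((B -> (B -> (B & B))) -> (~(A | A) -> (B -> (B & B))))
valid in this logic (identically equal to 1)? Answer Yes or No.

Yes

At A = 1, B = 1/2, for instance:
A | A = 1 | 1 = 1
~(A | A) = ~1 = 0
~(A | A) -> B = 0 -> 1/2 = 1
B & B = 1/2 & 1/2 = 1/2
B -> (B & B) = 1/2 -> 1/2 = 1
B -> (B -> (B & B)) = 1/2 -> 1 = 1
~(A | A) -> (B -> (B & B)) = 0 -> 1 = 1
(B -> (B -> (B & B))) -> (~(A | A) -> (B -> (B & B))) = 1 -> 1 = 1
(~(A | A) -> B) -> ((B -> (B -> (B & B))) -> (~(A | A) -> (B -> (B & B)))) = 1 -> 1 = 1
and checking the remaining 24 assignments likewise gives ≥ 1 in every case.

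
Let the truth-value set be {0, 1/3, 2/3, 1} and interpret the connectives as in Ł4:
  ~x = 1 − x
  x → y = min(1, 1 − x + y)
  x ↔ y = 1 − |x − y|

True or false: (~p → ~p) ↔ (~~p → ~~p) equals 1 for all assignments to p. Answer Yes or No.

p = 0 ↦ 1
p = 1/3 ↦ 1
p = 2/3 ↦ 1
p = 1 ↦ 1
Every assignment gives a value ≥ 1.

Yes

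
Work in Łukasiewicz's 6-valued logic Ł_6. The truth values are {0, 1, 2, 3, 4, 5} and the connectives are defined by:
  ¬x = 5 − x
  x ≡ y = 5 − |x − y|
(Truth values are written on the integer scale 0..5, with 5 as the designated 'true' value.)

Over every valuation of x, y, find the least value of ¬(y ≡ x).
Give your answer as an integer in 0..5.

Take x = 0, y = 0:
y ≡ x = 0 ≡ 0 = 5
¬(y ≡ x) = ¬5 = 0
No assignment yields a value below 0, so this is the minimum.

0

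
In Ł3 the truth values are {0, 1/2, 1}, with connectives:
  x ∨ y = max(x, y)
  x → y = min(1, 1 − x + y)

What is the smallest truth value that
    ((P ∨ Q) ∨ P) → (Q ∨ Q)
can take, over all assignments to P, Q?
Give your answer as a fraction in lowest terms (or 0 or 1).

Take P = 1, Q = 0:
P ∨ Q = 1 ∨ 0 = 1
(P ∨ Q) ∨ P = 1 ∨ 1 = 1
Q ∨ Q = 0 ∨ 0 = 0
((P ∨ Q) ∨ P) → (Q ∨ Q) = 1 → 0 = 0
No assignment yields a value below 0, so this is the minimum.

0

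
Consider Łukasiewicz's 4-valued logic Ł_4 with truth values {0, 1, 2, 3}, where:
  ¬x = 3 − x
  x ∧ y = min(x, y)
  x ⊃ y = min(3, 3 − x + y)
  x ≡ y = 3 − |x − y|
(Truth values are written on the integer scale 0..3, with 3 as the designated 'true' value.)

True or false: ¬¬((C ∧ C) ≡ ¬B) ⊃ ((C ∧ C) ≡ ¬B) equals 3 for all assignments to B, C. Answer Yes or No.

B = 0, C = 0 ↦ 3
B = 0, C = 1 ↦ 3
B = 0, C = 2 ↦ 3
B = 0, C = 3 ↦ 3
B = 1, C = 0 ↦ 3
B = 1, C = 1 ↦ 3
B = 1, C = 2 ↦ 3
B = 1, C = 3 ↦ 3
B = 2, C = 0 ↦ 3
B = 2, C = 1 ↦ 3
B = 2, C = 2 ↦ 3
B = 2, C = 3 ↦ 3
B = 3, C = 0 ↦ 3
B = 3, C = 1 ↦ 3
B = 3, C = 2 ↦ 3
B = 3, C = 3 ↦ 3
Every assignment gives a value ≥ 3.

Yes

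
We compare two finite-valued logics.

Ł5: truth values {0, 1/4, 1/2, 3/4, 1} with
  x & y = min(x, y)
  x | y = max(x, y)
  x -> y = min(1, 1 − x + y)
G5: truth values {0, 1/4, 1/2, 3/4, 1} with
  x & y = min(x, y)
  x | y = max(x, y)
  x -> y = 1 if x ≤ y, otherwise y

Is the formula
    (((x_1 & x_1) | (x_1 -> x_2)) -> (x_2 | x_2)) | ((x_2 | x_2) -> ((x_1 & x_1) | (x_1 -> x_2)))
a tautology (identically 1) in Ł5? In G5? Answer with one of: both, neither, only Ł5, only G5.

both

In Ł5: every assignment gives 1 — tautology.
In G5: every assignment gives 1 — tautology.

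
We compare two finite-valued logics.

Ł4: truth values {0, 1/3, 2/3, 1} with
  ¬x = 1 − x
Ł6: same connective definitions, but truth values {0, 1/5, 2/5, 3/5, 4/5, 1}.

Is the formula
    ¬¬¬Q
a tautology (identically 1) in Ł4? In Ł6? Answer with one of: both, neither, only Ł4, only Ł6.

In Ł4: at Q = 1/3 the value is 2/3 — not a tautology.
In Ł6: at Q = 1/5 the value is 4/5 — not a tautology.

neither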